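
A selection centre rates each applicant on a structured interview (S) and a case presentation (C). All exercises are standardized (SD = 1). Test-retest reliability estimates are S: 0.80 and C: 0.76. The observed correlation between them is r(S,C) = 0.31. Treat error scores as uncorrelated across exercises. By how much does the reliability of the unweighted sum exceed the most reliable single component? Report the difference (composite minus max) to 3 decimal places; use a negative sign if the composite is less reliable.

Var(sum) = 2 + 0.62 = 2.62; true-score variance = 1.56 + 0.62 = 2.18; composite reliability = 0.8321.
Max component reliability = 0.8000.
Difference = 0.8321 − 0.8000 = 0.032.

0.032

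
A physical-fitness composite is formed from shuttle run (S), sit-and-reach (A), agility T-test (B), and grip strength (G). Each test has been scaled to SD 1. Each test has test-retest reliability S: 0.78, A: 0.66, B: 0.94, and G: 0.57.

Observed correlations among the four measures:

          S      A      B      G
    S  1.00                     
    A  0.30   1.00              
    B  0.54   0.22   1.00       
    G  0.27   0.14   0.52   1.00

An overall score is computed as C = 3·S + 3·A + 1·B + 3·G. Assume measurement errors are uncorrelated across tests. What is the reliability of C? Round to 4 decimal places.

Var(C) = 3² + 3² + 1 + 3² + 2·[9·0.30 + 3·0.54 + 9·0.27 + 3·0.22 + 9·0.14 + 3·0.52] = 28 + 20.46 = 48.46.
Because errors are independent across components, Cov(Tᵢ,Tⱼ) = Cov(Xᵢ,Xⱼ); the off-diagonal part of the true-score variance is the same as above.
True-score variance = [3²·0.78 + 3²·0.66 + 0.94 + 3²·0.57] + 20.46 = 19.03 + 20.46 = 39.49.
Reliability = 39.49 / 48.46 = 0.8149.

0.8149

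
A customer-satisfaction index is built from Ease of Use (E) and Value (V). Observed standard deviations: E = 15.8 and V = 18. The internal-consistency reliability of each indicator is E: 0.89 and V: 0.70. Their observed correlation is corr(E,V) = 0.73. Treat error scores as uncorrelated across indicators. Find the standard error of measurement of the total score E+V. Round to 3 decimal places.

11.165

Var(total) = 573.64 + 415.224 = 988.864.
True-score variance = 448.98 + 415.224 = 864.204, so reliability = 0.8739.
Error variance = 988.864 − 864.204 = 124.66; SEM = √124.66 = 11.165.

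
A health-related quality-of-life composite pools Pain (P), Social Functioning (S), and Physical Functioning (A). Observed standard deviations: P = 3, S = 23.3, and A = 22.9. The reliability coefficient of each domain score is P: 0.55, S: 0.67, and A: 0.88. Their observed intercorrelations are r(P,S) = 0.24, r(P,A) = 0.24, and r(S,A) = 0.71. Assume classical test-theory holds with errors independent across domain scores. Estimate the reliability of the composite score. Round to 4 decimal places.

0.8705

Var(P+S+A) = 3² + 23.3² + 22.9² + 2·[3·23.3·0.24 + 3·22.9·0.24 + 23.3·22.9·0.71] = 1076.3 + 824.197 = 1900.5.
With uncorrelated errors the cross-covariances are all true-score covariance, so they carry over unchanged; only the diagonal terms shrink to ρᵢσᵢ².
True-score variance = [3²·0.55 + 23.3²·0.67 + 22.9²·0.88] + 824.197 = 830.167 + 824.197 = 1654.36.
Reliability = 1654.36 / 1900.5 = 0.8705.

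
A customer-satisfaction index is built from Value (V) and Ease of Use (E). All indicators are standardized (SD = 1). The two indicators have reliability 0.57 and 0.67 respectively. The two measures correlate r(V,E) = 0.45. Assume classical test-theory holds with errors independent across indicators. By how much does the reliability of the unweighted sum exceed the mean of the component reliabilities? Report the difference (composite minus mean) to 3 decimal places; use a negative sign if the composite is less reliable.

Var(sum) = 2 + 0.9 = 2.9; true-score variance = 1.24 + 0.9 = 2.14; composite reliability = 0.7379.
Mean component reliability = 0.6200.
Difference = 0.7379 − 0.6200 = 0.118.

0.118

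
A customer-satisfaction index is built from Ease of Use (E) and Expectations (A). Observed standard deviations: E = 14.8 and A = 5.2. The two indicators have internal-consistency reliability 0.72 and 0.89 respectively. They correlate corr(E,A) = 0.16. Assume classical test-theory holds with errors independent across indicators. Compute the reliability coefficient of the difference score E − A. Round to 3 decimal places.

0.710

Var(E−A) = 14.8² + 5.2² − 2·14.8·5.2·0.16 = 246.08 − 24.6272 = 221.453.
Under uncorrelated errors the observed covariances equal the true-score covariances, so only the own-variance terms attenuate.
True-score variance = [14.8²·0.72 + 5.2²·0.89] − 24.6272 = 181.774 − 24.6272 = 157.147.
Reliability = 157.147 / 221.453 = 0.710.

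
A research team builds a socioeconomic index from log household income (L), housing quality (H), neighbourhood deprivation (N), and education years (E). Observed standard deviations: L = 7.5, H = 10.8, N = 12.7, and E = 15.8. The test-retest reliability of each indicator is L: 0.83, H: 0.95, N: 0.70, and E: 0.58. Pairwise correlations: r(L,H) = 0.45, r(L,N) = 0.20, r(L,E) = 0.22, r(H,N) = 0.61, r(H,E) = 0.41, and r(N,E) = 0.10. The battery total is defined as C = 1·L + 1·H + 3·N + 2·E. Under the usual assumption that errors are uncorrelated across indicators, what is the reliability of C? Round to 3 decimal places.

Var(C) = 7.5² + 10.8² + 3²·12.7² + 2²·15.8² + 2·[7.5·10.8·0.45 + 3·7.5·12.7·0.20 + 2·7.5·15.8·0.22 + 3·10.8·12.7·0.61 + 2·10.8·15.8·0.41 + 6·12.7·15.8·0.10] = 2623.06 + 1314.13 = 3937.19.
With uncorrelated errors the cross-covariances are all true-score covariance, so they carry over unchanged; only the diagonal terms shrink to ρᵢσᵢ².
True-score variance = [7.5²·0.83 + 10.8²·0.95 + 3²·12.7²·0.70 + 2²·15.8²·0.58] + 1314.13 = 1752.79 + 1314.13 = 3066.91.
Reliability = 3066.91 / 3937.19 = 0.779.

0.779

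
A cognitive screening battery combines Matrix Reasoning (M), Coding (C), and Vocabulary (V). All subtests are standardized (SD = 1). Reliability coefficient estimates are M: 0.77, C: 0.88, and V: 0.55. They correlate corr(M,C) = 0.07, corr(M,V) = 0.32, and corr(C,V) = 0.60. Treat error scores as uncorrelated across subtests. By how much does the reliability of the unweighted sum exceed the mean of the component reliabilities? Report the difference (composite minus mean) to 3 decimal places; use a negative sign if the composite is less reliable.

Var(sum) = 3 + 1.98 = 4.98; true-score variance = 2.2 + 1.98 = 4.18; composite reliability = 0.8394.
Mean component reliability = 0.7333.
Difference = 0.8394 − 0.7333 = 0.106.

0.106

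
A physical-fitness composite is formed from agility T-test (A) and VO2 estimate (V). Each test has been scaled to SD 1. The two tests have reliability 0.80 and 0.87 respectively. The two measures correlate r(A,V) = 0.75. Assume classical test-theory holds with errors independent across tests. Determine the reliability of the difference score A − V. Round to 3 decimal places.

0.340

Var(A−V) = 1 + 1 − 2·0.75 = 2 − 1.5 = 0.5.
Under uncorrelated errors the observed covariances equal the true-score covariances, so only the own-variance terms attenuate.
True-score variance = [0.80 + 0.87] − 1.5 = 1.67 − 1.5 = 0.17.
Reliability = 0.17 / 0.5 = 0.340.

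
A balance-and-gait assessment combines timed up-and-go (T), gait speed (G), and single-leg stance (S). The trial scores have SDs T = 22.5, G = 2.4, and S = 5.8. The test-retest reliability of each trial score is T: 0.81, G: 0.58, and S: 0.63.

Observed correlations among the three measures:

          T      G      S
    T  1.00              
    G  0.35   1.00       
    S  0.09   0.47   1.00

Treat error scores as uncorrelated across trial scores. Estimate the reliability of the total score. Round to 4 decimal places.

Var(T+G+S) = 22.5² + 2.4² + 5.8² + 2·[22.5·2.4·0.35 + 22.5·5.8·0.09 + 2.4·5.8·0.47] = 545.65 + 74.3748 = 620.025.
With uncorrelated errors the cross-covariances are all true-score covariance, so they carry over unchanged; only the diagonal terms shrink to ρᵢσᵢ².
True-score variance = [22.5²·0.81 + 2.4²·0.58 + 5.8²·0.63] + 74.3748 = 434.596 + 74.3748 = 508.971.
Reliability = 508.971 / 620.025 = 0.8209.

0.8209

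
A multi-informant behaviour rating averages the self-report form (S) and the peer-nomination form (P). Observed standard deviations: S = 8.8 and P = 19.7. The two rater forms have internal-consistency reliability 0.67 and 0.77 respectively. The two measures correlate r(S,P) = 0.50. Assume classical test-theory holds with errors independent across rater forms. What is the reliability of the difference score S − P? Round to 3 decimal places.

Var(S−P) = 8.8² + 19.7² − 2·8.8·19.7·0.50 = 465.53 − 173.36 = 292.17.
Because errors are independent across components, Cov(Tᵢ,Tⱼ) = Cov(Xᵢ,Xⱼ); the off-diagonal part of the true-score variance is the same as above.
True-score variance = [8.8²·0.67 + 19.7²·0.77] − 173.36 = 350.714 − 173.36 = 177.354.
Reliability = 177.354 / 292.17 = 0.607.

0.607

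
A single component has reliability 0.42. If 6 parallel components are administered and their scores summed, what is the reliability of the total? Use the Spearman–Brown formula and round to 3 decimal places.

0.813

ρ_k = kρ / (1 + (k−1)ρ) = 6·0.42 / (1 + 5·0.42) = 2.520 / 3.100 = 0.813.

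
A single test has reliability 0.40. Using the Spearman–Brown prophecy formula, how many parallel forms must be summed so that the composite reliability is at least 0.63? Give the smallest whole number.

k ≥ ρ*(1−ρ₁)/(ρ₁(1−ρ*)) = 0.63·0.60 / (0.40·0.37) = 2.554.
Smallest integer k = 3.

3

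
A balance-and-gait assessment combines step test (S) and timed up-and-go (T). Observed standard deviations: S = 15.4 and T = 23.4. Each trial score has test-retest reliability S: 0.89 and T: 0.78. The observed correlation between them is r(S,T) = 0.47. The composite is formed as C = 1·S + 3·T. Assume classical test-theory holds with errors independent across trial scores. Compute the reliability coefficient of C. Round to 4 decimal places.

Var(C) = 15.4² + 3²·23.4² + 2·[3·15.4·23.4·0.47] = 5165.2 + 1016.22 = 6181.42.
With uncorrelated errors the cross-covariances are all true-score covariance, so they carry over unchanged; only the diagonal terms shrink to ρᵢσᵢ².
True-score variance = [15.4²·0.89 + 3²·23.4²·0.78] + 1016.22 = 4054.94 + 1016.22 = 5071.16.
Reliability = 5071.16 / 6181.42 = 0.8204.

0.8204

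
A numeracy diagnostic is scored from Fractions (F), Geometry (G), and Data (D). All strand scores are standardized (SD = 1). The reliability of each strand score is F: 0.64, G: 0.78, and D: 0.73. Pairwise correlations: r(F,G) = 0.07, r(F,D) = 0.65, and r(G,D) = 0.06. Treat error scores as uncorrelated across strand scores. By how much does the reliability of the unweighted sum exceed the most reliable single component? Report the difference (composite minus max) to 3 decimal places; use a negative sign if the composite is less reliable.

0.034

Var(sum) = 3 + 1.56 = 4.56; true-score variance = 2.15 + 1.56 = 3.71; composite reliability = 0.8136.
Max component reliability = 0.7800.
Difference = 0.8136 − 0.7800 = 0.034.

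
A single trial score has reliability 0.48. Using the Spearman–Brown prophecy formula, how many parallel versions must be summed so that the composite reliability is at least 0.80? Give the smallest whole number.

5

k ≥ ρ*(1−ρ₁)/(ρ₁(1−ρ*)) = 0.80·0.52 / (0.48·0.20) = 4.333.
Smallest integer k = 5.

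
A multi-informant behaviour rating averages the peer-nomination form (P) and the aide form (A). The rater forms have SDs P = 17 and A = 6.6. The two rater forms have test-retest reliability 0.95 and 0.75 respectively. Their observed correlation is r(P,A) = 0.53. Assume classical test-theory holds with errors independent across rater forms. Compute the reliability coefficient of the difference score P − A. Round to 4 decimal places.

0.8814

Var(P−A) = 17² + 6.6² − 2·17·6.6·0.53 = 332.56 − 118.932 = 213.628.
With uncorrelated errors the cross-covariances are all true-score covariance, so they carry over unchanged; only the diagonal terms shrink to ρᵢσᵢ².
True-score variance = [17²·0.95 + 6.6²·0.75] − 118.932 = 307.22 − 118.932 = 188.288.
Reliability = 188.288 / 213.628 = 0.8814.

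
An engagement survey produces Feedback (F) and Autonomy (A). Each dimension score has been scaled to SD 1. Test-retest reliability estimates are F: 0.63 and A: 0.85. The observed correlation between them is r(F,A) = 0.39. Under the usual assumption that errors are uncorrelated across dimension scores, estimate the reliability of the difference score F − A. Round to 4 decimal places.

0.5738

Var(F−A) = 1 + 1 − 2·0.39 = 2 − 0.78 = 1.22.
With uncorrelated errors the cross-covariances are all true-score covariance, so they carry over unchanged; only the diagonal terms shrink to ρᵢσᵢ².
True-score variance = [0.63 + 0.85] − 0.78 = 1.48 − 0.78 = 0.7.
Reliability = 0.7 / 1.22 = 0.5738.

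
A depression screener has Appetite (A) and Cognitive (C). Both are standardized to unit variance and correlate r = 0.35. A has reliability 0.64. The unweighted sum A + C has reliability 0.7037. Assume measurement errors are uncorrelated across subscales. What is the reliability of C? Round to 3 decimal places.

0.560

Var(A+C) = 2 + 2·0.35 = 2.700.
True-score variance = ρ_A + ρ_C + 2·0.35, so 0.7037 = (0.64 + ρ_C + 0.70) / 2.700.
ρ_C = 0.7037·2.700 − 0.64 − 0.70 = 0.560.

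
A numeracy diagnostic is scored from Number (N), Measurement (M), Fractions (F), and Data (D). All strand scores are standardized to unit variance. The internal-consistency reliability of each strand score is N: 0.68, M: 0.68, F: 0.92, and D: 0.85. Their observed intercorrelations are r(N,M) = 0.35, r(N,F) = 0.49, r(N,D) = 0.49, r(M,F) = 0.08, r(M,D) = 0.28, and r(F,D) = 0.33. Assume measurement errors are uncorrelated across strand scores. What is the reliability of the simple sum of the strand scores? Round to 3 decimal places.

0.892

Var(N+M+F+D) = 4 + 2·[0.35 + 0.49 + 0.49 + 0.08 + 0.28 + 0.33] = 4 + 4.04 = 8.04.
With uncorrelated errors the cross-covariances are all true-score covariance, so they carry over unchanged; only the diagonal terms shrink to ρᵢσᵢ².
True-score variance = [0.68 + 0.68 + 0.92 + 0.85] + 4.04 = 3.13 + 4.04 = 7.17.
Reliability = 7.17 / 8.04 = 0.892.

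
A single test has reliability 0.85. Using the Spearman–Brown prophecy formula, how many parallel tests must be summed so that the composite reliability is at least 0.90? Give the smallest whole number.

k ≥ ρ*(1−ρ₁)/(ρ₁(1−ρ*)) = 0.90·0.15 / (0.85·0.10) = 1.588.
Smallest integer k = 2.

2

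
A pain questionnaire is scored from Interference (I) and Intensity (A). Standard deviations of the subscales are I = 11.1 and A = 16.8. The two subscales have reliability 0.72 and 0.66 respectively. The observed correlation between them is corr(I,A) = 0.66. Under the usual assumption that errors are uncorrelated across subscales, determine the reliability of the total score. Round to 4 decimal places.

Var(I+A) = 11.1² + 16.8² + 2·[11.1·16.8·0.66] = 405.45 + 246.154 = 651.604.
With uncorrelated errors the cross-covariances are all true-score covariance, so they carry over unchanged; only the diagonal terms shrink to ρᵢσᵢ².
True-score variance = [11.1²·0.72 + 16.8²·0.66] + 246.154 = 274.99 + 246.154 = 521.143.
Reliability = 521.143 / 651.604 = 0.7998.

0.7998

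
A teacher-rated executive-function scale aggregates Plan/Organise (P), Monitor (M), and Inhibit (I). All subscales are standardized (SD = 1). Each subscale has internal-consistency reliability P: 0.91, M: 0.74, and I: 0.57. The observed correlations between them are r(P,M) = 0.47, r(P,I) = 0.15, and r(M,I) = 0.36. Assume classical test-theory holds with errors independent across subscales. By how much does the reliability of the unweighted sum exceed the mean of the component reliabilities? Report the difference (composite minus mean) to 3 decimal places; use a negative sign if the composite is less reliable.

0.103

Var(sum) = 3 + 1.96 = 4.96; true-score variance = 2.22 + 1.96 = 4.18; composite reliability = 0.8427.
Mean component reliability = 0.7400.
Difference = 0.8427 − 0.7400 = 0.103.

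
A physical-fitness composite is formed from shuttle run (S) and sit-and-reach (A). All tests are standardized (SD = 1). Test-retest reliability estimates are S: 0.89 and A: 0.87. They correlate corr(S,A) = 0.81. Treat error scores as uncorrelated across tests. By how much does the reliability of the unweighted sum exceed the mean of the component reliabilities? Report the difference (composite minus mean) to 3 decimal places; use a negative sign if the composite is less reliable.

Var(sum) = 2 + 1.62 = 3.62; true-score variance = 1.76 + 1.62 = 3.38; composite reliability = 0.9337.
Mean component reliability = 0.8800.
Difference = 0.9337 − 0.8800 = 0.054.

0.054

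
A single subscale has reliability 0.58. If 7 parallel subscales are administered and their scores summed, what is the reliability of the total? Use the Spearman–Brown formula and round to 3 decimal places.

ρ_k = kρ / (1 + (k−1)ρ) = 7·0.58 / (1 + 6·0.58) = 4.060 / 4.480 = 0.906.

0.906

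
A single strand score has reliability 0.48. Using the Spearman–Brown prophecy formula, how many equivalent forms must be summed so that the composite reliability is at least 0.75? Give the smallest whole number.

4

k ≥ ρ*(1−ρ₁)/(ρ₁(1−ρ*)) = 0.75·0.52 / (0.48·0.25) = 3.250.
Smallest integer k = 4.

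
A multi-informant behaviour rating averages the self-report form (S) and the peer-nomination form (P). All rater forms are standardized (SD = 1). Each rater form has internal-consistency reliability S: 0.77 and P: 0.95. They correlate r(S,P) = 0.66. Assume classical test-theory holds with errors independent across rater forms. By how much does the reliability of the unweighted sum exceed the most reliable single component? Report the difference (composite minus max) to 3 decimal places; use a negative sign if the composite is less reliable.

-0.034

Var(sum) = 2 + 1.32 = 3.32; true-score variance = 1.72 + 1.32 = 3.04; composite reliability = 0.9157.
Max component reliability = 0.9500.
Difference = 0.9157 − 0.9500 = -0.034.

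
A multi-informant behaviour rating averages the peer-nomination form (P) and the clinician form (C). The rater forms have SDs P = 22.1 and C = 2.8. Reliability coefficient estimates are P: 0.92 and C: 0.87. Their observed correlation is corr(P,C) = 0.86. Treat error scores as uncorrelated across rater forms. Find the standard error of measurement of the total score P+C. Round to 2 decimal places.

Var(total) = 496.25 + 106.434 = 602.684.
True-score variance = 456.158 + 106.434 = 562.592, so reliability = 0.9335.
Error variance = 602.684 − 562.592 = 40.092; SEM = √40.092 = 6.33.

6.33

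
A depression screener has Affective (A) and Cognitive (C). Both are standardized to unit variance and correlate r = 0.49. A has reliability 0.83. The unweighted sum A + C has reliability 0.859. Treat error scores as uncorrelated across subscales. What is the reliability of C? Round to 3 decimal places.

Var(A+C) = 2 + 2·0.49 = 2.980.
True-score variance = ρ_A + ρ_C + 2·0.49, so 0.859 = (0.83 + ρ_C + 0.98) / 2.980.
ρ_C = 0.859·2.980 − 0.83 − 0.98 = 0.750.

0.750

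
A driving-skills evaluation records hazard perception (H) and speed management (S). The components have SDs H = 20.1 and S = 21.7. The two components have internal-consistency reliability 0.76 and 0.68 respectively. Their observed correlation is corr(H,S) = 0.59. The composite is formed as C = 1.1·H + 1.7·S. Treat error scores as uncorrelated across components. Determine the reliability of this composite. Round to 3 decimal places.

0.803

Var(C) = 1.1²·20.1² + 1.7²·21.7² + 2·[1.87·20.1·21.7·0.59] = 1849.72 + 962.453 = 2812.18.
Because errors are independent across components, Cov(Tᵢ,Tⱼ) = Cov(Xᵢ,Xⱼ); the off-diagonal part of the true-score variance is the same as above.
True-score variance = [1.1²·20.1²·0.76 + 1.7²·21.7²·0.68] + 962.453 = 1296.92 + 962.453 = 2259.37.
Reliability = 2259.37 / 2812.18 = 0.803.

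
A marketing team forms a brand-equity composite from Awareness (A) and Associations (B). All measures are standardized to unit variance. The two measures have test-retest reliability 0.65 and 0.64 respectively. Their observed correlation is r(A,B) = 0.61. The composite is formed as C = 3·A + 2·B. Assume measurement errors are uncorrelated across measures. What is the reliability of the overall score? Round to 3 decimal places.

Var(C) = 3² + 2² + 2·[6·0.61] = 13 + 7.32 = 20.32.
Under uncorrelated errors the observed covariances equal the true-score covariances, so only the own-variance terms attenuate.
True-score variance = [3²·0.65 + 2²·0.64] + 7.32 = 8.41 + 7.32 = 15.73.
Reliability = 15.73 / 20.32 = 0.774.

0.774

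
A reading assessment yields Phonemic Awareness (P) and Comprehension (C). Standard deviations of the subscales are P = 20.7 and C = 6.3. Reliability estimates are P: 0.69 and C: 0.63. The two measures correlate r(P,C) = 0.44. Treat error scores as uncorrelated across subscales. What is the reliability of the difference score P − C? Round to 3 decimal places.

0.583

Var(P−C) = 20.7² + 6.3² − 2·20.7·6.3·0.44 = 468.18 − 114.761 = 353.419.
Under uncorrelated errors the observed covariances equal the true-score covariances, so only the own-variance terms attenuate.
True-score variance = [20.7²·0.69 + 6.3²·0.63] − 114.761 = 320.663 − 114.761 = 205.902.
Reliability = 205.902 / 353.419 = 0.583.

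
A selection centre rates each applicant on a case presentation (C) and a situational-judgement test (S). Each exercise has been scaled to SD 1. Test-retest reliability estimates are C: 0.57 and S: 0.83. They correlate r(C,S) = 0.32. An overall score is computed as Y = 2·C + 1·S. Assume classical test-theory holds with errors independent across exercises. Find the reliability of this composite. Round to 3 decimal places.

Var(Y) = 2² + 1 + 2·[2·0.32] = 5 + 1.28 = 6.28.
Because errors are independent across components, Cov(Tᵢ,Tⱼ) = Cov(Xᵢ,Xⱼ); the off-diagonal part of the true-score variance is the same as above.
True-score variance = [2²·0.57 + 0.83] + 1.28 = 3.11 + 1.28 = 4.39.
Reliability = 4.39 / 6.28 = 0.699.

0.699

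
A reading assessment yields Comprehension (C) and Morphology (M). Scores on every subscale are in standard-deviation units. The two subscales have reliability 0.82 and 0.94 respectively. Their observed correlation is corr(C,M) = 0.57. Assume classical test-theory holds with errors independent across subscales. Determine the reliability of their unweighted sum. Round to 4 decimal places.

Var(C+M) = 2 + 2·[0.57] = 2 + 1.14 = 3.14.
With uncorrelated errors the cross-covariances are all true-score covariance, so they carry over unchanged; only the diagonal terms shrink to ρᵢσᵢ².
True-score variance = [0.82 + 0.94] + 1.14 = 1.76 + 1.14 = 2.9.
Reliability = 2.9 / 3.14 = 0.9236.

0.9236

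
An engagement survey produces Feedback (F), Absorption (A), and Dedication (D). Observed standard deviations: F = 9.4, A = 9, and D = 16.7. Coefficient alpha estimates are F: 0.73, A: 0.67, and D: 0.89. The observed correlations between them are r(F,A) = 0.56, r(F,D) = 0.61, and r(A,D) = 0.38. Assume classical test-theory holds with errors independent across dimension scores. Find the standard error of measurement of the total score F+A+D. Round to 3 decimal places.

Var(total) = 448.25 + 400.496 = 848.746.
True-score variance = 366.985 + 400.496 = 767.481, so reliability = 0.9043.
Error variance = 848.746 − 767.481 = 81.2651; SEM = √81.2651 = 9.015.

9.015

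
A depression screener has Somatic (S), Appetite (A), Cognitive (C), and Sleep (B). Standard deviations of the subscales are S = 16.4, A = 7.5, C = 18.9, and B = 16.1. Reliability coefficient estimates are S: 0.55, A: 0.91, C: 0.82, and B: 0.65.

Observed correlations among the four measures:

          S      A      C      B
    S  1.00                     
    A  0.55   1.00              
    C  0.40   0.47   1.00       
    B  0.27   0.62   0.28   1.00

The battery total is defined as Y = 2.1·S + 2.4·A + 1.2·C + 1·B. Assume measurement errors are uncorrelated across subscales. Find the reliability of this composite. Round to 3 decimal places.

Var(Y) = 2.1²·16.4² + 2.4²·7.5² + 1.2²·18.9² + 16.1² + 2·[5.04·16.4·7.5·0.55 + 2.52·16.4·18.9·0.40 + 2.1·16.4·16.1·0.27 + 2.88·7.5·18.9·0.47 + 2.4·7.5·16.1·0.62 + 1.2·18.9·16.1·0.28] = 2283.71 + 2553.79 = 4837.5.
Under uncorrelated errors the observed covariances equal the true-score covariances, so only the own-variance terms attenuate.
True-score variance = [2.1²·16.4²·0.55 + 2.4²·7.5²·0.91 + 1.2²·18.9²·0.82 + 16.1²·0.65] + 2553.79 = 1537.48 + 2553.79 = 4091.28.
Reliability = 4091.28 / 4837.5 = 0.846.

0.846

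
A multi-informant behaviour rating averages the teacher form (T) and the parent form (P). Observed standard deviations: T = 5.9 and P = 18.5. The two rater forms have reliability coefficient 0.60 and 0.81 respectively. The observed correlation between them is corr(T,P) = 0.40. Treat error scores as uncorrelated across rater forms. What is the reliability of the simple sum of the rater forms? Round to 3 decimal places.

0.830

Var(T+P) = 5.9² + 18.5² + 2·[5.9·18.5·0.40] = 377.06 + 87.32 = 464.38.
Under uncorrelated errors the observed covariances equal the true-score covariances, so only the own-variance terms attenuate.
True-score variance = [5.9²·0.60 + 18.5²·0.81] + 87.32 = 298.109 + 87.32 = 385.429.
Reliability = 385.429 / 464.38 = 0.830.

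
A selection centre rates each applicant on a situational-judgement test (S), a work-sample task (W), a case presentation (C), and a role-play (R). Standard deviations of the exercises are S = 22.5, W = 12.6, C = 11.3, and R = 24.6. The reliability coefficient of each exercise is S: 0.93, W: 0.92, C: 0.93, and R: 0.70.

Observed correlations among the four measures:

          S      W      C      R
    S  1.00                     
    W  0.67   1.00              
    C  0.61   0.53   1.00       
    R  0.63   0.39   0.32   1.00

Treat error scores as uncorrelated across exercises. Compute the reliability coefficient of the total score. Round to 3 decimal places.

Var(S+W+C+R) = 22.5² + 12.6² + 11.3² + 24.6² + 2·[22.5·12.6·0.67 + 22.5·11.3·0.61 + 22.5·24.6·0.63 + 12.6·11.3·0.53 + 12.6·24.6·0.39 + 11.3·24.6·0.32] = 1397.86 + 1958.08 = 3355.94.
With uncorrelated errors the cross-covariances are all true-score covariance, so they carry over unchanged; only the diagonal terms shrink to ρᵢσᵢ².
True-score variance = [22.5²·0.93 + 12.6²·0.92 + 11.3²·0.93 + 24.6²·0.70] + 1958.08 = 1159.24 + 1958.08 = 3117.32.
Reliability = 3117.32 / 3355.94 = 0.929.

0.929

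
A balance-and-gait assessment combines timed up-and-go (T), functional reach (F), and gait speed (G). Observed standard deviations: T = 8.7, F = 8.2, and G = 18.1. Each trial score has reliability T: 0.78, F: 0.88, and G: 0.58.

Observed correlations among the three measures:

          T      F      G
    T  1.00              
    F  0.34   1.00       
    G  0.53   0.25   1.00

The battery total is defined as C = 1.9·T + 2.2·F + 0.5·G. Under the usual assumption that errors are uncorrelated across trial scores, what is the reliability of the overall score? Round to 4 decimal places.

0.8811

Var(C) = 1.9²·8.7² + 2.2²·8.2² + 0.5²·18.1² + 2·[4.18·8.7·8.2·0.34 + 0.95·8.7·18.1·0.53 + 1.1·8.2·18.1·0.25] = 680.585 + 442.98 = 1123.57.
Under uncorrelated errors the observed covariances equal the true-score covariances, so only the own-variance terms attenuate.
True-score variance = [1.9²·8.7²·0.78 + 2.2²·8.2²·0.88 + 0.5²·18.1²·0.58] + 442.98 = 547.02 + 442.98 = 990.
Reliability = 990 / 1123.57 = 0.8811.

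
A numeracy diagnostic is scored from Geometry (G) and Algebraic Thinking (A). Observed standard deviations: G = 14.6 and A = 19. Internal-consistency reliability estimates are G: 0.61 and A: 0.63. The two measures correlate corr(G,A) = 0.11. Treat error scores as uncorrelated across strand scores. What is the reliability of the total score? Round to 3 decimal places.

0.659

Var(G+A) = 14.6² + 19² + 2·[14.6·19·0.11] = 574.16 + 61.028 = 635.188.
With uncorrelated errors the cross-covariances are all true-score covariance, so they carry over unchanged; only the diagonal terms shrink to ρᵢσᵢ².
True-score variance = [14.6²·0.61 + 19²·0.63] + 61.028 = 357.458 + 61.028 = 418.486.
Reliability = 418.486 / 635.188 = 0.659.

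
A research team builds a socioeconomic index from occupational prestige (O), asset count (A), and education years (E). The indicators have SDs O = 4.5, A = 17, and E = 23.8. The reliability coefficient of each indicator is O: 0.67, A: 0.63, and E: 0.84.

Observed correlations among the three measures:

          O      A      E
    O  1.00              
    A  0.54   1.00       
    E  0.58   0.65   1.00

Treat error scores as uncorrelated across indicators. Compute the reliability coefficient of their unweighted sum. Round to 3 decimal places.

Var(O+A+E) = 4.5² + 17² + 23.8² + 2·[4.5·17·0.54 + 4.5·23.8·0.58 + 17·23.8·0.65] = 875.69 + 732.836 = 1608.53.
With uncorrelated errors the cross-covariances are all true-score covariance, so they carry over unchanged; only the diagonal terms shrink to ρᵢσᵢ².
True-score variance = [4.5²·0.67 + 17²·0.63 + 23.8²·0.84] + 732.836 = 671.447 + 732.836 = 1404.28.
Reliability = 1404.28 / 1608.53 = 0.873.

0.873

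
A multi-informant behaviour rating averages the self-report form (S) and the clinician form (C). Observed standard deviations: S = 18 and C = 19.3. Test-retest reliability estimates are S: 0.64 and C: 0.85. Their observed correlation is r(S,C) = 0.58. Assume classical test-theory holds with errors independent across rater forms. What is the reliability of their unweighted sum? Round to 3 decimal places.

Var(S+C) = 18² + 19.3² + 2·[18·19.3·0.58] = 696.49 + 402.984 = 1099.47.
Under uncorrelated errors the observed covariances equal the true-score covariances, so only the own-variance terms attenuate.
True-score variance = [18²·0.64 + 19.3²·0.85] + 402.984 = 523.976 + 402.984 = 926.961.
Reliability = 926.961 / 1099.47 = 0.843.

0.843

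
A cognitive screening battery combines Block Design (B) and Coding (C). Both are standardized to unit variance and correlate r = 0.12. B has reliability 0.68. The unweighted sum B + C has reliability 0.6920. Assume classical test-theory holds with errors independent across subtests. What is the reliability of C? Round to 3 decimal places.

Var(B+C) = 2 + 2·0.12 = 2.240.
True-score variance = ρ_B + ρ_C + 2·0.12, so 0.6920 = (0.68 + ρ_C + 0.24) / 2.240.
ρ_C = 0.6920·2.240 − 0.68 − 0.24 = 0.630.

0.630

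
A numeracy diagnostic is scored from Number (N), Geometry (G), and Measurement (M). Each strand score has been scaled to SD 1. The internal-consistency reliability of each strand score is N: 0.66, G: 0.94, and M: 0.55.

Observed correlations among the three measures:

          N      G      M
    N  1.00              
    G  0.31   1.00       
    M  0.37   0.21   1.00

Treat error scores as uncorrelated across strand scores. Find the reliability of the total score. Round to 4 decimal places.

Var(N+G+M) = 3 + 2·[0.31 + 0.37 + 0.21] = 3 + 1.78 = 4.78.
Because errors are independent across components, Cov(Tᵢ,Tⱼ) = Cov(Xᵢ,Xⱼ); the off-diagonal part of the true-score variance is the same as above.
True-score variance = [0.66 + 0.94 + 0.55] + 1.78 = 2.15 + 1.78 = 3.93.
Reliability = 3.93 / 4.78 = 0.8222.

0.8222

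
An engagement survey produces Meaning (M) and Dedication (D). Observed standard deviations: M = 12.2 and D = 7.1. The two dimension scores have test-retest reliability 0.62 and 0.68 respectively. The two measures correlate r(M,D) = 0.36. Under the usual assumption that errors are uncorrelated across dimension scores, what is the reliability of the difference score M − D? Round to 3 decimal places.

Var(M−D) = 12.2² + 7.1² − 2·12.2·7.1·0.36 = 199.25 − 62.3664 = 136.884.
Under uncorrelated errors the observed covariances equal the true-score covariances, so only the own-variance terms attenuate.
True-score variance = [12.2²·0.62 + 7.1²·0.68] − 62.3664 = 126.56 − 62.3664 = 64.1932.
Reliability = 64.1932 / 136.884 = 0.469.

0.469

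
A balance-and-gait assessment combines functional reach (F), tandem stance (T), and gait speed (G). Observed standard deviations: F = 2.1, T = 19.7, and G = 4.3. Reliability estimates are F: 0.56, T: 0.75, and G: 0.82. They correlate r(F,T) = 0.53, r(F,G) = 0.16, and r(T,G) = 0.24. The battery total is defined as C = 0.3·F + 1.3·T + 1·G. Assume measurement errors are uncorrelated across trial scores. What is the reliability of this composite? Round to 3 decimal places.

Var(C) = 0.3²·2.1² + 1.3²·19.7² + 4.3² + 2·[0.39·2.1·19.7·0.53 + 0.3·2.1·4.3·0.16 + 1.3·19.7·4.3·0.24] = 674.759 + 70.8283 = 745.587.
With uncorrelated errors the cross-covariances are all true-score covariance, so they carry over unchanged; only the diagonal terms shrink to ρᵢσᵢ².
True-score variance = [0.3²·2.1²·0.56 + 1.3²·19.7²·0.75 + 4.3²·0.82] + 70.8283 = 507.288 + 70.8283 = 578.116.
Reliability = 578.116 / 745.587 = 0.775.

0.775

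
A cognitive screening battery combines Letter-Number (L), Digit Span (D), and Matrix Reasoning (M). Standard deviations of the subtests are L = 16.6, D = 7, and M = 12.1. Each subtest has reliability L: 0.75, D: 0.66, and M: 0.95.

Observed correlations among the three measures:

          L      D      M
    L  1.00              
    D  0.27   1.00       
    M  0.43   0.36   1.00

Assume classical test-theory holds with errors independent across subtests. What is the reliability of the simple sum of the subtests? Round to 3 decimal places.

0.879

Var(L+D+M) = 16.6² + 7² + 12.1² + 2·[16.6·7·0.27 + 16.6·12.1·0.43 + 7·12.1·0.36] = 470.97 + 296.472 = 767.442.
With uncorrelated errors the cross-covariances are all true-score covariance, so they carry over unchanged; only the diagonal terms shrink to ρᵢσᵢ².
True-score variance = [16.6²·0.75 + 7²·0.66 + 12.1²·0.95] + 296.472 = 378.1 + 296.472 = 674.571.
Reliability = 674.571 / 767.442 = 0.879.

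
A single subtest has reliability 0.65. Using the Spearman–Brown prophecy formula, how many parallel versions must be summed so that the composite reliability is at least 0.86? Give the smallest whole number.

4

k ≥ ρ*(1−ρ₁)/(ρ₁(1−ρ*)) = 0.86·0.35 / (0.65·0.14) = 3.308.
Smallest integer k = 4.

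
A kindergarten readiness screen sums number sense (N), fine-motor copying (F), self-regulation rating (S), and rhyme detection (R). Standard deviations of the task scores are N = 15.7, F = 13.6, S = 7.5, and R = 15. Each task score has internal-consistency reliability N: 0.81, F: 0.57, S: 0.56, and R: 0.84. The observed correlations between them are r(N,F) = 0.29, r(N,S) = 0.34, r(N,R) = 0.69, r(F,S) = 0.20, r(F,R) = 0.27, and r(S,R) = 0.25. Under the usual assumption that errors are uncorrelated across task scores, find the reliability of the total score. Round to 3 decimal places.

Var(N+F+S+R) = 15.7² + 13.6² + 7.5² + 15² + 2·[15.7·13.6·0.29 + 15.7·7.5·0.34 + 15.7·15·0.69 + 13.6·7.5·0.20 + 13.6·15·0.27 + 7.5·15·0.25] = 712.7 + 736.112 = 1448.81.
Under uncorrelated errors the observed covariances equal the true-score covariances, so only the own-variance terms attenuate.
True-score variance = [15.7²·0.81 + 13.6²·0.57 + 7.5²·0.56 + 15²·0.84] + 736.112 = 525.584 + 736.112 = 1261.7.
Reliability = 1261.7 / 1448.81 = 0.871.

0.871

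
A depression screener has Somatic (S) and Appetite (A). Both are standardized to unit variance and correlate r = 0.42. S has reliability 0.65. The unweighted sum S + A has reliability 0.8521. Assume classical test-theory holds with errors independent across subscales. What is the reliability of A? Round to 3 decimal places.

0.930

Var(S+A) = 2 + 2·0.42 = 2.840.
True-score variance = ρ_S + ρ_A + 2·0.42, so 0.8521 = (0.65 + ρ_A + 0.84) / 2.840.
ρ_A = 0.8521·2.840 − 0.65 − 0.84 = 0.930.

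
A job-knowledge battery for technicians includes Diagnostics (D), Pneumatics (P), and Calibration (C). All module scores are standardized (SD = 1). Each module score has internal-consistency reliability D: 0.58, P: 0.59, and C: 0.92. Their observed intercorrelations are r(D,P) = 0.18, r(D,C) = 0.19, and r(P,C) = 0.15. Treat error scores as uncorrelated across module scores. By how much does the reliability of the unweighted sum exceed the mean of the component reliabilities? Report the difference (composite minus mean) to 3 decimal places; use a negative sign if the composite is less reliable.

Var(sum) = 3 + 1.04 = 4.04; true-score variance = 2.09 + 1.04 = 3.13; composite reliability = 0.7748.
Mean component reliability = 0.6967.
Difference = 0.7748 − 0.6967 = 0.078.

0.078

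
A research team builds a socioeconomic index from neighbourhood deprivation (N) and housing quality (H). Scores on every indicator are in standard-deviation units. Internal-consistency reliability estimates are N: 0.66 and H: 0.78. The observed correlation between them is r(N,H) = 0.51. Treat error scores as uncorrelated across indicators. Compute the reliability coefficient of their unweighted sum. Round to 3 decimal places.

0.815

Var(N+H) = 2 + 2·[0.51] = 2 + 1.02 = 3.02.
Because errors are independent across components, Cov(Tᵢ,Tⱼ) = Cov(Xᵢ,Xⱼ); the off-diagonal part of the true-score variance is the same as above.
True-score variance = [0.66 + 0.78] + 1.02 = 1.44 + 1.02 = 2.46.
Reliability = 2.46 / 3.02 = 0.815.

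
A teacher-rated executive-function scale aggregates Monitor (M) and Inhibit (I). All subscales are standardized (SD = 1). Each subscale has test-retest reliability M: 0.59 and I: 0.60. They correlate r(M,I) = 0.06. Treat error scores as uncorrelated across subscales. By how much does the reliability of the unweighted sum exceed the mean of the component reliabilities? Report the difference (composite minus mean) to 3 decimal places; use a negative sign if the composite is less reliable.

Var(sum) = 2 + 0.12 = 2.12; true-score variance = 1.19 + 0.12 = 1.31; composite reliability = 0.6179.
Mean component reliability = 0.5950.
Difference = 0.6179 − 0.5950 = 0.023.

0.023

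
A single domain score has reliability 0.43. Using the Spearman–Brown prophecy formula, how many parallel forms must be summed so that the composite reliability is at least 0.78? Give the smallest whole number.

5

k ≥ ρ*(1−ρ₁)/(ρ₁(1−ρ*)) = 0.78·0.57 / (0.43·0.22) = 4.700.
Smallest integer k = 5.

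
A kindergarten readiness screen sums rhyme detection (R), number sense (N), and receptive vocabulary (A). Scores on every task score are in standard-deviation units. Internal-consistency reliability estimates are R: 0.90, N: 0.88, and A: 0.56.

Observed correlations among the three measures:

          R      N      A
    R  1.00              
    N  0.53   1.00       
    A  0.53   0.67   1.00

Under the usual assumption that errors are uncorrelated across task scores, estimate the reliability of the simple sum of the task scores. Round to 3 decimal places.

Var(R+N+A) = 3 + 2·[0.53 + 0.53 + 0.67] = 3 + 3.46 = 6.46.
Under uncorrelated errors the observed covariances equal the true-score covariances, so only the own-variance terms attenuate.
True-score variance = [0.90 + 0.88 + 0.56] + 3.46 = 2.34 + 3.46 = 5.8.
Reliability = 5.8 / 6.46 = 0.898.

0.898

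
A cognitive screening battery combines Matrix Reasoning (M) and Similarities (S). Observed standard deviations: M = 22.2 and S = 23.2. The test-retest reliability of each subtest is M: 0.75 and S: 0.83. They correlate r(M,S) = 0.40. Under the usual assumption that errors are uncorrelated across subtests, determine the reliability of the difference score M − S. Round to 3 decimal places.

Var(M−S) = 22.2² + 23.2² − 2·22.2·23.2·0.40 = 1031.08 − 412.032 = 619.048.
Because errors are independent across components, Cov(Tᵢ,Tⱼ) = Cov(Xᵢ,Xⱼ); the off-diagonal part of the true-score variance is the same as above.
True-score variance = [22.2²·0.75 + 23.2²·0.83] − 412.032 = 816.369 − 412.032 = 404.337.
Reliability = 404.337 / 619.048 = 0.653.

0.653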